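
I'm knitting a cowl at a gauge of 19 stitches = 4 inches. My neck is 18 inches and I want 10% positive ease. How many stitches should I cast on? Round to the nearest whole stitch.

Finished = 18 × 1.10 = 19.80 in.
19 / 4 = 4.75 sts per inch.
19.80 × 4.75 = 94.05 sts.
→ 94 sts.

CO 94 sts.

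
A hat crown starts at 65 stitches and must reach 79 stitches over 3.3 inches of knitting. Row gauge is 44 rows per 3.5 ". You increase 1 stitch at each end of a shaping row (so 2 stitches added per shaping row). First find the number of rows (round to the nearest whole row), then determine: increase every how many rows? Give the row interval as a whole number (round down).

Rows = 3.3 × 12.571 = 41.5 → 41 rows.
Stitches to add: 14 → 7 shaping rows (at 2 st each).
41 / 7 = 5.86 → every 5 rows.

Increase every 5th row.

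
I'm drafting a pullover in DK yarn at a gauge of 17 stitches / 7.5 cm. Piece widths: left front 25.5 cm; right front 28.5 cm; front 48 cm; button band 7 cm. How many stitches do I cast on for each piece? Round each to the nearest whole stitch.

Rate = 17/7.5 = 2.267 sts per cm.
left front: 25.5 × 2.267 = 57.80 → 58.
right front: 28.5 × 2.267 = 64.60 → 65.
front: 48 × 2.267 = 108.80 → 109.
button band: 7 × 2.267 = 15.87 → 16.

left front 58; right front 65; front 109; button band 16.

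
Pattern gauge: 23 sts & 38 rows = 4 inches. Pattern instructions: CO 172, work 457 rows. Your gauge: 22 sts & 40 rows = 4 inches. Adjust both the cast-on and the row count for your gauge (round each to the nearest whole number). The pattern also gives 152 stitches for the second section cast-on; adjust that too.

Cast on 165 stitches; work 481 rows; second section cast-on 145 stitches.

Stitches: 172 × 22/23 = 164.52 → 165.
Rows: 457 × 40/38 = 481.05 → 481.
second section cast-on: 152 × 22/23 = 145.39 → 145.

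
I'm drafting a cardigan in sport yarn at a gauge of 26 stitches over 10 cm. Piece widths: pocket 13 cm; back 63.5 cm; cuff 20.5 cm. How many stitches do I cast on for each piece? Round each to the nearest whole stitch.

pocket 34; back 165; cuff 53.

Rate = 26/10 = 2.6 sts per cm.
pocket: 13 × 2.6 = 33.80 → 34.
back: 63.5 × 2.6 = 165.10 → 165.
cuff: 20.5 × 2.6 = 53.30 → 53.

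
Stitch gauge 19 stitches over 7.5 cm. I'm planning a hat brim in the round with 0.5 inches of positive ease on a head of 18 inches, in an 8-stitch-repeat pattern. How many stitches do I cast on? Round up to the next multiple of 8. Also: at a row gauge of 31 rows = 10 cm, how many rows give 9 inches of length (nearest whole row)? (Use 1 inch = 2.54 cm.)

Cast on 120 stitches; work 71 rows.

Finished = 18 + 0.5 = 18.5 inches.
18.5 inches × 2.54 = 46.99 cm.
19/7.5 = 2.533 sts per cm; 46.99 × 2.533 = 119.04 sts.
Next multiple of 8 → 120.
9 inches = 22.86 cm; × 3.1 = 70.87 → 71 rows.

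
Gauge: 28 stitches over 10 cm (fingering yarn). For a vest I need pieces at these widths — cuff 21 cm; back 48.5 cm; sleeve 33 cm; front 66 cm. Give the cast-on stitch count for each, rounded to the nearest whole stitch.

cuff 59; back 136; sleeve 92; front 185.

Rate = 28/10 = 2.8 sts per cm.
cuff: 21 × 2.8 = 58.80 → 59.
back: 48.5 × 2.8 = 135.80 → 136.
sleeve: 33 × 2.8 = 92.40 → 92.
front: 66 × 2.8 = 184.80 → 185.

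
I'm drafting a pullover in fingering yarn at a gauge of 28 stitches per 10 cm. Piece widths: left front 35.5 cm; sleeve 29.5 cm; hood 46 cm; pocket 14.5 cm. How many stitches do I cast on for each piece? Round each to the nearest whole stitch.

Rate = 28/10 = 2.8 sts per cm.
left front: 35.5 × 2.8 = 99.40 → 99.
sleeve: 29.5 × 2.8 = 82.60 → 83.
hood: 46 × 2.8 = 128.80 → 129.
pocket: 14.5 × 2.8 = 40.60 → 41.

left front 99; sleeve 83; hood 129; pocket 41.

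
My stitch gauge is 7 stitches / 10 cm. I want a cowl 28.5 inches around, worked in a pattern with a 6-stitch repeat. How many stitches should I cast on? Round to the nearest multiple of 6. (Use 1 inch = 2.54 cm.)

28.5 in = 28.5 × 2.54 = 72.39 cm.
7 / 10 = 0.7 sts/cm.
72.39 × 0.7 = 50.67 sts.
→ 48.

CO 48 sts.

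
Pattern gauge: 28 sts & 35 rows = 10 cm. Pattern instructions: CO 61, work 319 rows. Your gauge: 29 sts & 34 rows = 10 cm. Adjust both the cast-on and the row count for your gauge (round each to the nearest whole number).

Stitches: 61 × 29/28 = 63.18 → 63.
Rows: 319 × 34/35 = 309.89 → 310.

Cast on 63 stitches; work 310 rows.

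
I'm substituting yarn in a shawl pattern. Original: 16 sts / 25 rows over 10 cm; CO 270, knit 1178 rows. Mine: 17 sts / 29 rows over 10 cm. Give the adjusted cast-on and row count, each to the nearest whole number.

Cast on 287 stitches; work 1366 rows.

Stitches: 270 × 17/16 = 286.88 → 287.
Rows: 1178 × 29/25 = 1366.48 → 1366.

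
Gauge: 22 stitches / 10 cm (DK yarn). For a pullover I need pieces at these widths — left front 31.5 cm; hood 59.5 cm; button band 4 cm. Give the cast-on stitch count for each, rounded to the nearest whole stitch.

left front 69; hood 131; button band 9.

Rate = 22/10 = 2.2 sts per cm.
left front: 31.5 × 2.2 = 69.30 → 69.
hood: 59.5 × 2.2 = 130.90 → 131.
button band: 4 × 2.2 = 8.80 → 9.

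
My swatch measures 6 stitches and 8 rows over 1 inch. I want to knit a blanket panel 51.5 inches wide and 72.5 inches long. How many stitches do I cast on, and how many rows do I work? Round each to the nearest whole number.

Cast on 309 stitches and work 580 rows.

Stitch gauge = 6/1 = 6 sts/in; 51.5 × 6 = 309.00 → 309 sts.
Row gauge = 8/1 = 8 rows/in; 72.5 × 8 = 580.00 → 580 rows.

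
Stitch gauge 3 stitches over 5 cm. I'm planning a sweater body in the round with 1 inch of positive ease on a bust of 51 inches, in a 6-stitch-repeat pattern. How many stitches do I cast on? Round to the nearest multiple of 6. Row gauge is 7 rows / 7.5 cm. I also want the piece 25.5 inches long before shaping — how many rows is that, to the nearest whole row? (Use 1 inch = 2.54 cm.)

Cast on 78 stitches; work 60 rows.

Finished = 51 + 1 = 52 inches.
52 inches × 2.54 = 132.08 cm.
3/5 = 0.6 sts per cm; 132.08 × 0.6 = 79.25 sts.
Nearest multiple of 6 → 78.
25.5 inches = 64.77 cm; × 0.933 = 60.45 → 60 rows.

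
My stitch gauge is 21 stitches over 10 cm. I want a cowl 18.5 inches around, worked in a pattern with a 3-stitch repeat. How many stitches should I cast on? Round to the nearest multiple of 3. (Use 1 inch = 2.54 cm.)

99 stitches.

18.5 in = 18.5 × 2.54 = 46.99 cm.
21 / 10 = 2.1 sts/cm.
46.99 × 2.1 = 98.68 sts.
→ 99.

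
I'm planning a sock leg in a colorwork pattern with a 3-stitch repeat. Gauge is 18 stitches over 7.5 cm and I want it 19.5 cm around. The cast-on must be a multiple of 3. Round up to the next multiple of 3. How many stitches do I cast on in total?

Cast on 48 stitches.

18 / 7.5 = 2.4 sts per cm.
19.5 × 2.4 = 46.80 sts.
Next multiple of 3: 48.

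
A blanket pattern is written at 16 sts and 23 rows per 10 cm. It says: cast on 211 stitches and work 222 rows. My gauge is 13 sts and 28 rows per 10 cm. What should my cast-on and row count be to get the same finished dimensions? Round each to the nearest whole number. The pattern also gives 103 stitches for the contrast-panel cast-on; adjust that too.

Stitches: 211 × 13/16 = 171.44 → 171.
Rows: 222 × 28/23 = 270.26 → 270.
contrast-panel cast-on: 103 × 13/16 = 83.69 → 84.

Cast on 171 stitches; work 270 rows; contrast-panel cast-on 84 stitches.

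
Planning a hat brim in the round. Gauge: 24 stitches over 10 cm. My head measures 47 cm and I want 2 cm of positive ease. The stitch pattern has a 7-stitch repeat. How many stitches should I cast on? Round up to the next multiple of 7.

Finished = 47 + 2 = 49 cm.
24 / 10 = 2.4 sts/cm.
49 × 2.4 = 117.60 sts.
Next multiple of 7: 119.

CO 119 sts.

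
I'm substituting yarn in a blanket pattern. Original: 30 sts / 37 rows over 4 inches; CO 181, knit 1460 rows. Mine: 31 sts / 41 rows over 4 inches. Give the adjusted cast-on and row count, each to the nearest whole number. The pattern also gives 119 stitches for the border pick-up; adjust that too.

Cast on 187 stitches; work 1618 rows; border pick-up 123 stitches.

Stitches: 181 × 31/30 = 187.03 → 187.
Rows: 1460 × 41/37 = 1617.84 → 1618.
border pick-up: 119 × 31/30 = 122.97 → 123.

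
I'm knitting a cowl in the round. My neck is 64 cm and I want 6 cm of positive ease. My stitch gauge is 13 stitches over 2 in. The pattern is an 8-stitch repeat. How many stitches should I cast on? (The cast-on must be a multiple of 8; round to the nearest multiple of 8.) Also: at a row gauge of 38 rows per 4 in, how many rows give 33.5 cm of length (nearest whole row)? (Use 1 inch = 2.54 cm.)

Cast on 176 stitches; work 125 rows.

Finished = 64 + 6 = 70 cm.
70 cm × 1/2.54 = 27.56 inches.
13/2 = 6.5 sts per in; 27.56 × 6.5 = 179.13 sts.
Nearest multiple of 8 → 176.
33.5 cm = 13.19 inches; × 9.5 = 125.30 → 125 rows.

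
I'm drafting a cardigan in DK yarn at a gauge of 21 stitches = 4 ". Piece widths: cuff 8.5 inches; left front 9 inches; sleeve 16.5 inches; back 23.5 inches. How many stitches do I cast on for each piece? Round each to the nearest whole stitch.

Rate = 21/4 = 5.25 sts per in.
cuff: 8.5 × 5.25 = 44.62 → 45.
left front: 9 × 5.25 = 47.25 → 47.
sleeve: 16.5 × 5.25 = 86.62 → 87.
back: 23.5 × 5.25 = 123.38 → 123.

cuff 45; left front 47; sleeve 87; back 123.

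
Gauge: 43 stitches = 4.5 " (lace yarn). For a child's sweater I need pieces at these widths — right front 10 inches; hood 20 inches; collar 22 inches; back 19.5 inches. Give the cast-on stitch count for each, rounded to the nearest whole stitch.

Rate = 43/4.5 = 9.556 sts per in.
right front: 10 × 9.556 = 95.56 → 96.
hood: 20 × 9.556 = 191.11 → 191.
collar: 22 × 9.556 = 210.22 → 210.
back: 19.5 × 9.556 = 186.33 → 186.

right front 96; hood 191; collar 210; back 186.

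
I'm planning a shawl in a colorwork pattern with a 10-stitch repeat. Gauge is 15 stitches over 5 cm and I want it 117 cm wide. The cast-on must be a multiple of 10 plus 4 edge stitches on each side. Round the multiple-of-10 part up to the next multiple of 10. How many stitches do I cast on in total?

15 / 5 = 3 sts per cm.
117 × 3 = 351.00 sts.
Less 8 edge sts → 343.00 for the repeat.
Next multiple of 10: 350.
Add back 8 edge sts → 358.

358 stitches.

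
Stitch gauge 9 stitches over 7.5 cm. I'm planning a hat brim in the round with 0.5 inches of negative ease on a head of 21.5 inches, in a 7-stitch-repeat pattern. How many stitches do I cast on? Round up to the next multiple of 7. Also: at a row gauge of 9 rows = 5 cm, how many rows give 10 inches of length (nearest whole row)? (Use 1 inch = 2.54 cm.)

Finished = 21.5 − 0.5 = 21 inches.
21 inches × 2.54 = 53.34 cm.
9/7.5 = 1.2 sts per cm; 53.34 × 1.2 = 64.01 sts.
Next multiple of 7 → 70.
10 inches = 25.40 cm; × 1.8 = 45.72 → 46 rows.

Cast on 70 stitches; work 46 rows.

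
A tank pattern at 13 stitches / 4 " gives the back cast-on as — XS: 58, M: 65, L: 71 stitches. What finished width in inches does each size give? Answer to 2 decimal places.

13/4 = 3.25 sts per in.
XS: 58 / 3.25 = 17.846 → 17.85 in.
M: 65 / 3.25 = 20.000 → 20.00 in.
L: 71 / 3.25 = 21.846 → 21.85 in.

XS 17.85 inches; M 20.00 inches; L 21.85 inches.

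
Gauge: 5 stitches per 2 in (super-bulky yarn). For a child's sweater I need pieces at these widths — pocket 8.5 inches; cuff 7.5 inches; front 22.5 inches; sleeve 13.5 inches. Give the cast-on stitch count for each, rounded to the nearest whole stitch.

Rate = 5/2 = 2.5 sts per in.
pocket: 8.5 × 2.5 = 21.25 → 21.
cuff: 7.5 × 2.5 = 18.75 → 19.
front: 22.5 × 2.5 = 56.25 → 56.
sleeve: 13.5 × 2.5 = 33.75 → 34.

pocket 21; cuff 19; front 56; sleeve 34.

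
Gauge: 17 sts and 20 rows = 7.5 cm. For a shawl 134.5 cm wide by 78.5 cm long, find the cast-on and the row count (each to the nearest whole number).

Stitch gauge = 17/7.5 = 2.267 sts/cm; 134.5 × 2.267 = 304.87 → 305 sts.
Row gauge = 20/7.5 = 2.667 rows/cm; 78.5 × 2.667 = 209.33 → 209 rows.

Cast on 305 stitches and work 209 rows.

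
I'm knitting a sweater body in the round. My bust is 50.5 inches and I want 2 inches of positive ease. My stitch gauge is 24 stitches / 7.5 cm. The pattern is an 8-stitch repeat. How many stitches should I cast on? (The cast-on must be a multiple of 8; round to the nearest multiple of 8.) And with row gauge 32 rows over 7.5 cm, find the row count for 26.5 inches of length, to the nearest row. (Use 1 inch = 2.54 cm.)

Finished = 50.5 + 2 = 52.5 inches.
52.5 inches × 2.54 = 133.35 cm.
24/7.5 = 3.2 sts per cm; 133.35 × 3.2 = 426.72 sts.
Nearest multiple of 8 → 424.
26.5 inches = 67.31 cm; × 4.267 = 287.19 → 287 rows.

Cast on 424 stitches; work 287 rows.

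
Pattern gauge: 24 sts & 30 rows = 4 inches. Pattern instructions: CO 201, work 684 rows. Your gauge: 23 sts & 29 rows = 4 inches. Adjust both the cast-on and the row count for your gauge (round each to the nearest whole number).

Cast on 193 stitches; work 661 rows.

Stitches: 201 × 23/24 = 192.62 → 193.
Rows: 684 × 29/30 = 661.20 → 661.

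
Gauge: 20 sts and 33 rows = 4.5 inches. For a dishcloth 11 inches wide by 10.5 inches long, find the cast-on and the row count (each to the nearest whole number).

Cast on 49 stitches and work 77 rows.

Stitch gauge = 20/4.5 = 4.444 sts/in; 11 × 4.444 = 48.89 → 49 sts.
Row gauge = 33/4.5 = 7.333 rows/in; 10.5 × 7.333 = 77.00 → 77 rows.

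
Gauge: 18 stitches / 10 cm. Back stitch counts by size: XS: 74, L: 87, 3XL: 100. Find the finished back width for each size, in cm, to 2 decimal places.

18/10 = 1.8 sts per cm.
XS: 74 / 1.8 = 41.111 → 41.11 cm.
L: 87 / 1.8 = 48.333 → 48.33 cm.
3XL: 100 / 1.8 = 55.556 → 55.56 cm.

XS 41.11 cm; L 48.33 cm; 3XL 55.56 cm.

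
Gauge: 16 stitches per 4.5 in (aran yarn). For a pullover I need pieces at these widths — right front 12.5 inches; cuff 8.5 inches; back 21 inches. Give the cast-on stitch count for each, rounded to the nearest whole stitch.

Rate = 16/4.5 = 3.556 sts per in.
right front: 12.5 × 3.556 = 44.44 → 44.
cuff: 8.5 × 3.556 = 30.22 → 30.
back: 21 × 3.556 = 74.67 → 75.

right front 44; cuff 30; back 75.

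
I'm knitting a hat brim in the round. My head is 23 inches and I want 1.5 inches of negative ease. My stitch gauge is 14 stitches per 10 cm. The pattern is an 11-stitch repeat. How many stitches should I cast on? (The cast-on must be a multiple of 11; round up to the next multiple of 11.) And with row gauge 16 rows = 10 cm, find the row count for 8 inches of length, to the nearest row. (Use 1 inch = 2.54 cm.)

Finished = 23 − 1.5 = 21.5 inches.
21.5 inches × 2.54 = 54.61 cm.
14/10 = 1.4 sts per cm; 54.61 × 1.4 = 76.45 sts.
Next multiple of 11 → 77.
8 inches = 20.32 cm; × 1.6 = 32.51 → 33 rows.

Cast on 77 stitches; work 33 rows.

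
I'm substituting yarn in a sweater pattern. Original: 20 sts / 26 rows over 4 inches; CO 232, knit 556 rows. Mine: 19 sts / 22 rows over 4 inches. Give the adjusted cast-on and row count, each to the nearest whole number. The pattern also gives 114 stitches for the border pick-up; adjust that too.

Cast on 220 stitches; work 470 rows; border pick-up 108 stitches.

Stitches: 232 × 19/20 = 220.40 → 220.
Rows: 556 × 22/26 = 470.46 → 470.
border pick-up: 114 × 19/20 = 108.30 → 108.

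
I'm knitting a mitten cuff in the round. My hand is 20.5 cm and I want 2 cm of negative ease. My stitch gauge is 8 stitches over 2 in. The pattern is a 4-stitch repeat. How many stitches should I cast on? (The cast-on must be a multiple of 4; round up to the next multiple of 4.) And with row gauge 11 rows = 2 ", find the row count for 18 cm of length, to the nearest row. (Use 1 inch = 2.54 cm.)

Finished = 20.5 − 2 = 18.5 cm.
18.5 cm × 1/2.54 = 7.28 inches.
8/2 = 4 sts per in; 7.28 × 4 = 29.13 sts.
Next multiple of 4 → 32.
18 cm = 7.09 inches; × 5.5 = 38.98 → 39 rows.

Cast on 32 stitches; work 39 rows.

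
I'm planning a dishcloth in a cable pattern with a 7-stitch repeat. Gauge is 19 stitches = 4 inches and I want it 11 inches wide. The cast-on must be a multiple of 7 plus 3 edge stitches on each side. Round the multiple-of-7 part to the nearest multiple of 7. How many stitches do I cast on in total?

19 / 4 = 4.75 sts per inch.
11 × 4.75 = 52.25 sts.
Less 6 edge sts → 46.25 for the repeat.
Nearest multiple of 7: 49.
Add back 6 edge sts → 55.

CO 55 sts.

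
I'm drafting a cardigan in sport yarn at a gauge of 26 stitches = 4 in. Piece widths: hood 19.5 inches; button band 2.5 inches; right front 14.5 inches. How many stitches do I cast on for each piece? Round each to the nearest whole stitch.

Rate = 26/4 = 6.5 sts per in.
hood: 19.5 × 6.5 = 126.75 → 127.
button band: 2.5 × 6.5 = 16.25 → 16.
right front: 14.5 × 6.5 = 94.25 → 94.

hood 127; button band 16; right front 94.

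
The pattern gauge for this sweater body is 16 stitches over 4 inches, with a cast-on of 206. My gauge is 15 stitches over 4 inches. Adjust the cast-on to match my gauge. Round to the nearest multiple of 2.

Scale factor = 15 / 16 = 0.938.
206 × 15 / 16 = 193.12 sts.
→ 194 sts.

194 stitches.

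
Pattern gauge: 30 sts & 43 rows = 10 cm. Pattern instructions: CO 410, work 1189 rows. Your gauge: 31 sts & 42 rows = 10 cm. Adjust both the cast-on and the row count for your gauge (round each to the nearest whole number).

Cast on 424 stitches; work 1161 rows.

Stitches: 410 × 31/30 = 423.67 → 424.
Rows: 1189 × 42/43 = 1161.35 → 1161.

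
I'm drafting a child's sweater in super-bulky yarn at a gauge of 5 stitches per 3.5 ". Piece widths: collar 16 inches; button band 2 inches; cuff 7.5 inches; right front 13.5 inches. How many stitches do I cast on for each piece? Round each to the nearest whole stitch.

collar 23; button band 3; cuff 11; right front 19.

Rate = 5/3.5 = 1.429 sts per in.
collar: 16 × 1.429 = 22.86 → 23.
button band: 2 × 1.429 = 2.86 → 3.
cuff: 7.5 × 1.429 = 10.71 → 11.
right front: 13.5 × 1.429 = 19.29 → 19.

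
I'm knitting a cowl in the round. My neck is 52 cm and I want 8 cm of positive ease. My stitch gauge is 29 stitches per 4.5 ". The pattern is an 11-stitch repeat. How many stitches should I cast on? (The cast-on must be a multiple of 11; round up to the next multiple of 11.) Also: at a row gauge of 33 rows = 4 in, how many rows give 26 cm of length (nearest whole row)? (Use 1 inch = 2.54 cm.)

Finished = 52 + 8 = 60 cm.
60 cm × 1/2.54 = 23.62 inches.
29/4.5 = 6.444 sts per in; 23.62 × 6.444 = 152.23 sts.
Next multiple of 11 → 154.
26 cm = 10.24 inches; × 8.25 = 84.45 → 84 rows.

Cast on 154 stitches; work 84 rows.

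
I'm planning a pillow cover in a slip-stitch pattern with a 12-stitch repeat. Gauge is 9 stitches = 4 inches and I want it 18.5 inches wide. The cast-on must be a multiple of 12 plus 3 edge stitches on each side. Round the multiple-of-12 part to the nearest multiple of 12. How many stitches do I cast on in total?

9 / 4 = 2.25 sts per inch.
18.5 × 2.25 = 41.62 sts.
Less 6 edge sts → 35.62 for the repeat.
Nearest multiple of 12: 36.
Add back 6 edge sts → 42.

Cast on 42 stitches.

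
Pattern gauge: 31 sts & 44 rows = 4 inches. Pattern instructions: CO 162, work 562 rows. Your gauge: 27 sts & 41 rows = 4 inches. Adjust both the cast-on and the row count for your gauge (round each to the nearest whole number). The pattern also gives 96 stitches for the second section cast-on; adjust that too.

Cast on 141 stitches; work 524 rows; second section cast-on 84 stitches.

Stitches: 162 × 27/31 = 141.10 → 141.
Rows: 562 × 41/44 = 523.68 → 524.
second section cast-on: 96 × 27/31 = 83.61 → 84.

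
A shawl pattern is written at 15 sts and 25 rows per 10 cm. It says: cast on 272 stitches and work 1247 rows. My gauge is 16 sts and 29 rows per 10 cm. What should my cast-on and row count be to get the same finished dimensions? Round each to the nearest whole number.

Cast on 290 stitches; work 1447 rows.

Stitches: 272 × 16/15 = 290.13 → 290.
Rows: 1247 × 29/25 = 1446.52 → 1447.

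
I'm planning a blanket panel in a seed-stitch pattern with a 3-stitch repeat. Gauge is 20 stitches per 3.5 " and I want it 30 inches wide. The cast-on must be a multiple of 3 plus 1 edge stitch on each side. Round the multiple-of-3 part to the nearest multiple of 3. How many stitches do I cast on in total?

20 / 3.5 = 5.714 sts per inch.
30 × 5.714 = 171.43 sts.
Less 2 edge sts → 169.43 for the repeat.
Nearest multiple of 3: 168.
Add back 2 edge sts → 170.

170 stitches.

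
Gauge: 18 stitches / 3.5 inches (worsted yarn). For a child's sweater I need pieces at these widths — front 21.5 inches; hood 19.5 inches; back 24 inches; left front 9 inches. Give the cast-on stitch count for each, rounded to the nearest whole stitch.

Rate = 18/3.5 = 5.143 sts per in.
front: 21.5 × 5.143 = 110.57 → 111.
hood: 19.5 × 5.143 = 100.29 → 100.
back: 24 × 5.143 = 123.43 → 123.
left front: 9 × 5.143 = 46.29 → 46.

front 111; hood 100; back 123; left front 46.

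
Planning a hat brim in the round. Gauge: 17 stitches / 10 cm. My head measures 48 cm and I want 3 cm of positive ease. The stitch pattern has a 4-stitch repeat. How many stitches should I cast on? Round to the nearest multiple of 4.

Cast on 88 stitches.

Finished = 48 + 3 = 51 cm.
17 / 10 = 1.7 sts/cm.
51 × 1.7 = 86.70 sts.
Nearest multiple of 4: 88.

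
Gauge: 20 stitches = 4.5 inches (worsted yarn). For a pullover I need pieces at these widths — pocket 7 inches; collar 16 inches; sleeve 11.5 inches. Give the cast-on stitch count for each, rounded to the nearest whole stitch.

Rate = 20/4.5 = 4.444 sts per in.
pocket: 7 × 4.444 = 31.11 → 31.
collar: 16 × 4.444 = 71.11 → 71.
sleeve: 11.5 × 4.444 = 51.11 → 51.

pocket 31; collar 71; sleeve 51.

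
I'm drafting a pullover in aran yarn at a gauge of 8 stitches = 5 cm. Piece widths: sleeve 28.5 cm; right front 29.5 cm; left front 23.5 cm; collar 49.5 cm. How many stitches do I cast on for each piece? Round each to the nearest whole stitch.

Rate = 8/5 = 1.6 sts per cm.
sleeve: 28.5 × 1.6 = 45.60 → 46.
right front: 29.5 × 1.6 = 47.20 → 47.
left front: 23.5 × 1.6 = 37.60 → 38.
collar: 49.5 × 1.6 = 79.20 → 79.

sleeve 46; right front 47; left front 38; collar 79.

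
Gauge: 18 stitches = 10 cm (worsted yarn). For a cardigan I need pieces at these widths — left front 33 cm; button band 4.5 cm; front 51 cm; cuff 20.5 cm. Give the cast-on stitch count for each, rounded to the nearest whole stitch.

left front 59; button band 8; front 92; cuff 37.

Rate = 18/10 = 1.8 sts per cm.
left front: 33 × 1.8 = 59.40 → 59.
button band: 4.5 × 1.8 = 8.10 → 8.
front: 51 × 1.8 = 91.80 → 92.
cuff: 20.5 × 1.8 = 36.90 → 37.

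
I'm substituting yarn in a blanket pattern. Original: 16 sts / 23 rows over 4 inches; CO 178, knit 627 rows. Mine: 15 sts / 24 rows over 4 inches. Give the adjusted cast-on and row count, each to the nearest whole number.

Stitches: 178 × 15/16 = 166.88 → 167.
Rows: 627 × 24/23 = 654.26 → 654.

Cast on 167 stitches; work 654 rows.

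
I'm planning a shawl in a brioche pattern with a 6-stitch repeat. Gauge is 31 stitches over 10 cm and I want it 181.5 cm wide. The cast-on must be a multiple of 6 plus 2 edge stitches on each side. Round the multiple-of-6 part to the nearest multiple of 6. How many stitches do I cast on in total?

31 / 10 = 3.1 sts per cm.
181.5 × 3.1 = 562.65 sts.
Less 4 edge sts → 558.65 for the repeat.
Nearest multiple of 6: 558.
Add back 4 edge sts → 562.

Cast on 562 stitches.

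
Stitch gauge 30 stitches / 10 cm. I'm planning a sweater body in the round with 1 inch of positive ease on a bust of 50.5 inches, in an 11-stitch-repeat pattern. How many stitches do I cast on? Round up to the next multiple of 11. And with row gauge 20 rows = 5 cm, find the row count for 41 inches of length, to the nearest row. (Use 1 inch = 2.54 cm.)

Finished = 50.5 + 1 = 51.5 inches.
51.5 inches × 2.54 = 130.81 cm.
30/10 = 3 sts per cm; 130.81 × 3 = 392.43 sts.
Next multiple of 11 → 396.
41 inches = 104.14 cm; × 4 = 416.56 → 417 rows.

Cast on 396 stitches; work 417 rows.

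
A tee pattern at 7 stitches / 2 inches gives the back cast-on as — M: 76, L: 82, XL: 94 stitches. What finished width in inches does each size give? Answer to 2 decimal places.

7/2 = 3.5 sts per in.
M: 76 / 3.5 = 21.714 → 21.71 in.
L: 82 / 3.5 = 23.429 → 23.43 in.
XL: 94 / 3.5 = 26.857 → 26.86 in.

M 21.71 inches; L 23.43 inches; XL 26.86 inches.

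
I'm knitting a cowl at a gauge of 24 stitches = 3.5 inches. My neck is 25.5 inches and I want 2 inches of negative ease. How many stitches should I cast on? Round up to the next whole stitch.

Finished = 25.5 − 2 = 23.5 in.
24 / 3.5 = 6.857 sts per inch.
23.50 × 6.857 = 161.14 sts.
→ 162 sts.

Cast on 162 stitches.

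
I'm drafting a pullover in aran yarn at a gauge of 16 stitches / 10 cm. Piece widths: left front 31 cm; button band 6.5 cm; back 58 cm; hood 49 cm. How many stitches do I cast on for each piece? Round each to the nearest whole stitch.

left front 50; button band 10; back 93; hood 78.

Rate = 16/10 = 1.6 sts per cm.
left front: 31 × 1.6 = 49.60 → 50.
button band: 6.5 × 1.6 = 10.40 → 10.
back: 58 × 1.6 = 92.80 → 93.
hood: 49 × 1.6 = 78.40 → 78.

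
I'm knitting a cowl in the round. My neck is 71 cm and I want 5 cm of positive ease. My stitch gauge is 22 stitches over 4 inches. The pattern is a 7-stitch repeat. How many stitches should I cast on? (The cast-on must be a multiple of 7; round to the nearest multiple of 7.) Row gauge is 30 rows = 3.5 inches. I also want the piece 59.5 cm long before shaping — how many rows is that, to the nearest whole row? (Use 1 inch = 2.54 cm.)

Cast on 168 stitches; work 201 rows.

Finished = 71 + 5 = 76 cm.
76 cm × 1/2.54 = 29.92 inches.
22/4 = 5.5 sts per in; 29.92 × 5.5 = 164.57 sts.
Nearest multiple of 7 → 168.
59.5 cm = 23.43 inches; × 8.571 = 200.79 → 201 rows.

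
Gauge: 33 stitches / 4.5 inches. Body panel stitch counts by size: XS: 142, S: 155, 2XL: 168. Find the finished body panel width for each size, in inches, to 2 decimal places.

33/4.5 = 7.333 sts per in.
XS: 142 / 7.333 = 19.364 → 19.36 in.
S: 155 / 7.333 = 21.136 → 21.14 in.
2XL: 168 / 7.333 = 22.909 → 22.91 in.

XS 19.36 inches; S 21.14 inches; 2XL 22.91 inches.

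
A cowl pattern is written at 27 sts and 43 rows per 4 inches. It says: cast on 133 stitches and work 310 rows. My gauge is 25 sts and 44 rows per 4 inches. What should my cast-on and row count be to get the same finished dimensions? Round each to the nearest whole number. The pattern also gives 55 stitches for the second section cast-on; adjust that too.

Stitches: 133 × 25/27 = 123.15 → 123.
Rows: 310 × 44/43 = 317.21 → 317.
second section cast-on: 55 × 25/27 = 50.93 → 51.

Cast on 123 stitches; work 317 rows; second section cast-on 51 stitches.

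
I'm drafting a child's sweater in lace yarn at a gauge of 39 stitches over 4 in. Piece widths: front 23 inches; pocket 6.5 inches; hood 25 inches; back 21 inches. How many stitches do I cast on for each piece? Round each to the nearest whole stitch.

front 224; pocket 63; hood 244; back 205.

Rate = 39/4 = 9.75 sts per in.
front: 23 × 9.75 = 224.25 → 224.
pocket: 6.5 × 9.75 = 63.38 → 63.
hood: 25 × 9.75 = 243.75 → 244.
back: 21 × 9.75 = 204.75 → 205.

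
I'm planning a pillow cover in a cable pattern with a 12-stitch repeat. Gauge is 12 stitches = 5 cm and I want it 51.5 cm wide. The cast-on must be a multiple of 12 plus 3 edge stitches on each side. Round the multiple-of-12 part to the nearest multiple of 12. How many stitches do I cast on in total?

CO 126 sts.

12 / 5 = 2.4 sts per cm.
51.5 × 2.4 = 123.60 sts.
Less 6 edge sts → 117.60 for the repeat.
Nearest multiple of 12: 120.
Add back 6 edge sts → 126.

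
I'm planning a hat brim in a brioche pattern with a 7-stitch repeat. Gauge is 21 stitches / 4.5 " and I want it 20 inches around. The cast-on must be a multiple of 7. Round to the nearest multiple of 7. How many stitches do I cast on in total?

Cast on 91 stitches.

21 / 4.5 = 4.667 sts per inch.
20 × 4.667 = 93.33 sts.
Nearest multiple of 7: 91.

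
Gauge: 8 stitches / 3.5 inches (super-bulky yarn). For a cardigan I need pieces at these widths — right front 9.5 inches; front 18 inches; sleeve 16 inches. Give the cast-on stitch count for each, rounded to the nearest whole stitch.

right front 22; front 41; sleeve 37.

Rate = 8/3.5 = 2.286 sts per in.
right front: 9.5 × 2.286 = 21.71 → 22.
front: 18 × 2.286 = 41.14 → 41.
sleeve: 16 × 2.286 = 36.57 → 37.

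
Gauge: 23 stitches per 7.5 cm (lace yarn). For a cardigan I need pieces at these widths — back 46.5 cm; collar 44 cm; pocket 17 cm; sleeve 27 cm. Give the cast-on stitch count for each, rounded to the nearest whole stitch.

back 143; collar 135; pocket 52; sleeve 83.

Rate = 23/7.5 = 3.067 sts per cm.
back: 46.5 × 3.067 = 142.60 → 143.
collar: 44 × 3.067 = 134.93 → 135.
pocket: 17 × 3.067 = 52.13 → 52.
sleeve: 27 × 3.067 = 82.80 → 83.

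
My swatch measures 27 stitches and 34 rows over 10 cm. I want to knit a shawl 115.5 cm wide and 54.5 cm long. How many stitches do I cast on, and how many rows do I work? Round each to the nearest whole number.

Stitch gauge = 27/10 = 2.7 sts/cm; 115.5 × 2.7 = 311.85 → 312 sts.
Row gauge = 34/10 = 3.4 rows/cm; 54.5 × 3.4 = 185.30 → 185 rows.

Cast on 312 stitches and work 185 rows.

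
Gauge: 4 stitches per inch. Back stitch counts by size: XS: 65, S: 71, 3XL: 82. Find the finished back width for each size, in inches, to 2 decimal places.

4/1 = 4 sts per in.
XS: 65 / 4 = 16.250 → 16.25 in.
S: 71 / 4 = 17.750 → 17.75 in.
3XL: 82 / 4 = 20.500 → 20.50 in.

XS 16.25 inches; S 17.75 inches; 3XL 20.50 inches.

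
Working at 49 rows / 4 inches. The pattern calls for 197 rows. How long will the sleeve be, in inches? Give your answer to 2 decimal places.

49 rows / 4 inch = 12.25 rows per inch.
197 / 12.25 = 16.082 inches.

16.08 inches.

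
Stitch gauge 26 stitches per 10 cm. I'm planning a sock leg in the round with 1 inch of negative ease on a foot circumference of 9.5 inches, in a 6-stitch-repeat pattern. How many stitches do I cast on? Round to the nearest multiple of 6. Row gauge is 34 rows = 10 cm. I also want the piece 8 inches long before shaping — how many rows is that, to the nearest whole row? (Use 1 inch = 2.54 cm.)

Cast on 54 stitches; work 69 rows.

Finished = 9.5 − 1 = 8.5 inches.
8.5 inches × 2.54 = 21.59 cm.
26/10 = 2.6 sts per cm; 21.59 × 2.6 = 56.13 sts.
Nearest multiple of 6 → 54.
8 inches = 20.32 cm; × 3.4 = 69.09 → 69 rows.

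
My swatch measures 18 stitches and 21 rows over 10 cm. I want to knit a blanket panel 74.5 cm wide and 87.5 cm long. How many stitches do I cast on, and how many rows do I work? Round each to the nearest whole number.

Cast on 134 stitches and work 184 rows.

Stitch gauge = 18/10 = 1.8 sts/cm; 74.5 × 1.8 = 134.10 → 134 sts.
Row gauge = 21/10 = 2.1 rows/cm; 87.5 × 2.1 = 183.75 → 184 rows.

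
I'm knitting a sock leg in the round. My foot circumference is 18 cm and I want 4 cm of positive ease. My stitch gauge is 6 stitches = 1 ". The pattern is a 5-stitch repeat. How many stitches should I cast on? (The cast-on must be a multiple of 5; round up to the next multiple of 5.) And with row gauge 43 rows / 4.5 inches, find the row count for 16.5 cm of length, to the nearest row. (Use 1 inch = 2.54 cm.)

Cast on 55 stitches; work 62 rows.

Finished = 18 + 4 = 22 cm.
22 cm × 1/2.54 = 8.66 inches.
6/1 = 6 sts per in; 8.66 × 6 = 51.97 sts.
Next multiple of 5 → 55.
16.5 cm = 6.50 inches; × 9.556 = 62.07 → 62 rows.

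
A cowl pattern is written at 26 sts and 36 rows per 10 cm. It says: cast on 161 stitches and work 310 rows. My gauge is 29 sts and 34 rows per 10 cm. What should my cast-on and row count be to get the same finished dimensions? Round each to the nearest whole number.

Cast on 180 stitches; work 293 rows.

Stitches: 161 × 29/26 = 179.58 → 180.
Rows: 310 × 34/36 = 292.78 → 293.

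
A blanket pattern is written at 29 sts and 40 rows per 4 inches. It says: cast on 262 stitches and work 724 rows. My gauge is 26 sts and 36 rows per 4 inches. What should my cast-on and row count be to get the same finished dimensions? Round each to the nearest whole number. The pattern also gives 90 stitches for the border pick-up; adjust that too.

Cast on 235 stitches; work 652 rows; border pick-up 81 stitches.

Stitches: 262 × 26/29 = 234.90 → 235.
Rows: 724 × 36/40 = 651.60 → 652.
border pick-up: 90 × 26/29 = 80.69 → 81.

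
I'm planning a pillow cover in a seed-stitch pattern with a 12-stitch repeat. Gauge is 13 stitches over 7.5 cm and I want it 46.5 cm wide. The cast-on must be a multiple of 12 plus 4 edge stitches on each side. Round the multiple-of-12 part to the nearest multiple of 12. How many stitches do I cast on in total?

13 / 7.5 = 1.733 sts per cm.
46.5 × 1.733 = 80.60 sts.
Less 8 edge sts → 72.60 for the repeat.
Nearest multiple of 12: 72.
Add back 8 edge sts → 80.

CO 80 sts.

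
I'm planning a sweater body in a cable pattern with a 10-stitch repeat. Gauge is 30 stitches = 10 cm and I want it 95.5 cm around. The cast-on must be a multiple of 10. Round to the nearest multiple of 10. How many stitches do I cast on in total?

30 / 10 = 3 sts per cm.
95.5 × 3 = 286.50 sts.
Nearest multiple of 10: 290.

CO 290 sts.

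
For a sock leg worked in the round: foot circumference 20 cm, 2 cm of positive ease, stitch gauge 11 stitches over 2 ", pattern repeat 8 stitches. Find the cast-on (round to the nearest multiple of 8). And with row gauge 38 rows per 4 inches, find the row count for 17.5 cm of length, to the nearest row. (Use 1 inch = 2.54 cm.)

Cast on 48 stitches; work 65 rows.

Finished = 20 + 2 = 22 cm.
22 cm × 1/2.54 = 8.66 inches.
11/2 = 5.5 sts per in; 8.66 × 5.5 = 47.64 sts.
Nearest multiple of 8 → 48.
17.5 cm = 6.89 inches; × 9.5 = 65.45 → 65 rows.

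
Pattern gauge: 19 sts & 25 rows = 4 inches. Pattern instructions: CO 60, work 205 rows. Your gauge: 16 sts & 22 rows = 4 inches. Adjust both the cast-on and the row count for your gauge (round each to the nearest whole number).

Cast on 51 stitches; work 180 rows.

Stitches: 60 × 16/19 = 50.53 → 51.
Rows: 205 × 22/25 = 180.40 → 180.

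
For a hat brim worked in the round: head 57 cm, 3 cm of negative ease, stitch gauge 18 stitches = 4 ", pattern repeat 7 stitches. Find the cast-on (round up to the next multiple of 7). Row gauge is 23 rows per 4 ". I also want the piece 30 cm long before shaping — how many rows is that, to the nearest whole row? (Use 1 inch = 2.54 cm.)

Cast on 98 stitches; work 68 rows.

Finished = 57 − 3 = 54 cm.
54 cm × 1/2.54 = 21.26 inches.
18/4 = 4.5 sts per in; 21.26 × 4.5 = 95.67 sts.
Next multiple of 7 → 98.
30 cm = 11.81 inches; × 5.75 = 67.91 → 68 rows.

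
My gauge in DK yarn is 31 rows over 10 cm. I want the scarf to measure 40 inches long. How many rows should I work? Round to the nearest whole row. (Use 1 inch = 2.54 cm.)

40 in = 101.60 cm.
31 rows / 10 cm = 3.1 rows per cm.
101.60 × 3.1 = 314.96 rows.
Round to nearest → 315.

Knit 315 rows.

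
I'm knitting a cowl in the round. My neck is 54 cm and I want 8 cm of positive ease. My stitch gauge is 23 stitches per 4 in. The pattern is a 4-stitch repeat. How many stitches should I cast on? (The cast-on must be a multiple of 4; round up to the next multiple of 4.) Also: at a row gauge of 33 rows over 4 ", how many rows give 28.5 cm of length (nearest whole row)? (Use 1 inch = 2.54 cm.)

Cast on 144 stitches; work 93 rows.

Finished = 54 + 8 = 62 cm.
62 cm × 1/2.54 = 24.41 inches.
23/4 = 5.75 sts per in; 24.41 × 5.75 = 140.35 sts.
Next multiple of 4 → 144.
28.5 cm = 11.22 inches; × 8.25 = 92.57 → 93 rows.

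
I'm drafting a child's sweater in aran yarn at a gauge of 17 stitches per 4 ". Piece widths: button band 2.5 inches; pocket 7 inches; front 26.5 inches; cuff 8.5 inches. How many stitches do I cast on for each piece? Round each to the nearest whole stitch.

button band 11; pocket 30; front 113; cuff 36.

Rate = 17/4 = 4.25 sts per in.
button band: 2.5 × 4.25 = 10.62 → 11.
pocket: 7 × 4.25 = 29.75 → 30.
front: 26.5 × 4.25 = 112.62 → 113.
cuff: 8.5 × 4.25 = 36.12 → 36.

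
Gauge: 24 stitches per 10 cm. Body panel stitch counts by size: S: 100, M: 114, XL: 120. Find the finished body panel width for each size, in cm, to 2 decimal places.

S 41.67 cm; M 47.50 cm; XL 50.00 cm.

24/10 = 2.4 sts per cm.
S: 100 / 2.4 = 41.667 → 41.67 cm.
M: 114 / 2.4 = 47.500 → 47.50 cm.
XL: 120 / 2.4 = 50.000 → 50.00 cm.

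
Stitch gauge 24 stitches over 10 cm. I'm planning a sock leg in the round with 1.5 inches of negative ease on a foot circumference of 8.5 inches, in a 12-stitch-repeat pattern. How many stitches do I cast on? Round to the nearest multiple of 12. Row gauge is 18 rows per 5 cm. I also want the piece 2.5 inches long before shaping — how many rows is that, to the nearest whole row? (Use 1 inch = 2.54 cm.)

Cast on 48 stitches; work 23 rows.

Finished = 8.5 − 1.5 = 7 inches.
7 inches × 2.54 = 17.78 cm.
24/10 = 2.4 sts per cm; 17.78 × 2.4 = 42.67 sts.
Nearest multiple of 12 → 48.
2.5 inches = 6.35 cm; × 3.6 = 22.86 → 23 rows.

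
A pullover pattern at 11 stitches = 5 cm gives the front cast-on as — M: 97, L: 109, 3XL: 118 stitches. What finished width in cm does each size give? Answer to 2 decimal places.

11/5 = 2.2 sts per cm.
M: 97 / 2.2 = 44.091 → 44.09 cm.
L: 109 / 2.2 = 49.545 → 49.55 cm.
3XL: 118 / 2.2 = 53.636 → 53.64 cm.

M 44.09 cm; L 49.55 cm; 3XL 53.64 cm.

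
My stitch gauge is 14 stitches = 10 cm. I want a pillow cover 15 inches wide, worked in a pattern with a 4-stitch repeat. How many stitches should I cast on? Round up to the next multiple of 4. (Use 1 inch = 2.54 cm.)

15 in = 15 × 2.54 = 38.10 cm.
14 / 10 = 1.4 sts/cm.
38.10 × 1.4 = 53.34 sts.
→ 56.

Cast on 56 stitches.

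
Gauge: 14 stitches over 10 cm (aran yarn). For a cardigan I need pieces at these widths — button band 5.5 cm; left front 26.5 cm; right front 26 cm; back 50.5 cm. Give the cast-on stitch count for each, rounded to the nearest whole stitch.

Rate = 14/10 = 1.4 sts per cm.
button band: 5.5 × 1.4 = 7.70 → 8.
left front: 26.5 × 1.4 = 37.10 → 37.
right front: 26 × 1.4 = 36.40 → 36.
back: 50.5 × 1.4 = 70.70 → 71.

button band 8; left front 37; right front 36; back 71.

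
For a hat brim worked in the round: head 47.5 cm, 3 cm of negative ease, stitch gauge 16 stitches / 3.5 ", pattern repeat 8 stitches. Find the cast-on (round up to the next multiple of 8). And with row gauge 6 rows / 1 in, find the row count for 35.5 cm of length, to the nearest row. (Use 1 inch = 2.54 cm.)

Finished = 47.5 − 3 = 44.5 cm.
44.5 cm × 1/2.54 = 17.52 inches.
16/3.5 = 4.571 sts per in; 17.52 × 4.571 = 80.09 sts.
Next multiple of 8 → 88.
35.5 cm = 13.98 inches; × 6 = 83.86 → 84 rows.

Cast on 88 stitches; work 84 rows.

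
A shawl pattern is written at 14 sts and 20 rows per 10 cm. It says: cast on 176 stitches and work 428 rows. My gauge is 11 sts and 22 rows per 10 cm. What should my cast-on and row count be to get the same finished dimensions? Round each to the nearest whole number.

Cast on 138 stitches; work 471 rows.

Stitches: 176 × 11/14 = 138.29 → 138.
Rows: 428 × 22/20 = 470.80 → 471.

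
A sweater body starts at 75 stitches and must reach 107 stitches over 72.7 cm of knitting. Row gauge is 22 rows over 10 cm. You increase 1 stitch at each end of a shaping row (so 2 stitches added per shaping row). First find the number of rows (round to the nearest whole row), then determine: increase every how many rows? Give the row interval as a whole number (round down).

Increase every 10th row.

Rows = 72.7 × 2.2 = 159.9 → 160 rows.
Stitches to add: 32 → 16 shaping rows (at 2 st each).
160 / 16 = 10.00 → every 10 rows.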